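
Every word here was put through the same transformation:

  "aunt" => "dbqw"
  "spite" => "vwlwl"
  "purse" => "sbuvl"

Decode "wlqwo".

Shifts by position in aunt: pos 0: a→d (+3), pos 1: u→b (+7), pos 2: n→q (+3), pos 3: t→w (+3) — repeating every 3. It's a Vigenère-style cipher with numeric key [3,7,3]: position i shifts by key[i mod 3].
Reversing it on wlqwo: w−3=t, l−7=e, q−3=n, w−3=t, o−7=h.

tenth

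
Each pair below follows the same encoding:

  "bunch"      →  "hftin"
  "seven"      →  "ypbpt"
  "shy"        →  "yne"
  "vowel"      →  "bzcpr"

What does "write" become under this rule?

cxtzp

The shift depends on letter class: consonant b→h is +6, but vowel u→f is +11. Two shifts are in play — +11 for a/e/i/o/u, +6 for every other letter.
On write: w(cons)+6=c, r(cons)+6=x, i(vowel)+11=t, t(cons)+6=z, e(vowel)+11=p.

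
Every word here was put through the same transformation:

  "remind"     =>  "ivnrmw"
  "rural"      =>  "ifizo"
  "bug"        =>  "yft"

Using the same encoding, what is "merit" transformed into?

nvirg

Each pair mirrors across the alphabet (r↔i, e↔v, m↔n): positions sum to 25. Each letter is replaced by its mirror in the alphabet: a↔z, b↔y, c↔x, and so on (the Atbash cipher).
For merit: m↔n, e↔v, r↔i, i↔r, t↔g.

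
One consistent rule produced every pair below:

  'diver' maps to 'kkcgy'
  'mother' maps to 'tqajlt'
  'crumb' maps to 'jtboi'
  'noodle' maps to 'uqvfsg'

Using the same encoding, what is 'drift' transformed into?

ktpha

Shifts by position in diver: pos 0: d→k (+7), pos 1: i→k (+2), pos 2: v→c (+7), pos 3: e→g (+2) — repeating every 2. The shifts repeat in a cycle of length 2: positions 0,1,… shift by +7, +2, then the pattern repeats.
Applying it to drift: d+7=k, r+2=t, i+7=p, f+2=h, t+7=a.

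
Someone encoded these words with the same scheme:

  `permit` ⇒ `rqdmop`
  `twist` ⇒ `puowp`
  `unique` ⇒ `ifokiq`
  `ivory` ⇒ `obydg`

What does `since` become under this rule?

p(15)→r(17) and e(4)→q(16) fit y≡19x+18 (mod 26); the inverse of 19 mod 26 is 11. Treating letters as 0–25, the rule is x ↦ 19x + 18 (mod 26).
Applying it to since: s(18)→19·18+18≡22=w; i(8)→19·8+18≡14=o; n(13)→19·13+18≡5=f; c(2)→19·2+18≡4=e; e(4)→19·4+18≡16=q (all mod 26).

wofeq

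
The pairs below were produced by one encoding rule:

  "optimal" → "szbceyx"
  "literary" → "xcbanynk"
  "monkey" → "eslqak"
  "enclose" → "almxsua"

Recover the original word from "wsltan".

wonder

o(14)→s(18) and p(15)→z(25) fit y≡7x+24 (mod 26); the inverse of 7 mod 26 is 15. Each letter's alphabet position (a=0..z=25) is mapped through 7·x+24 mod 26 — an affine cipher.
Reversing it on wsltan: w(22)→15·(22−24)≡22=w; s(18)→15·(18−24)≡14=o; l(11)→15·(11−24)≡13=n; t(19)→15·(19−24)≡3=d; a(0)→15·(0−24)≡4=e; n(13)→15·(13−24)≡17=r (all mod 26).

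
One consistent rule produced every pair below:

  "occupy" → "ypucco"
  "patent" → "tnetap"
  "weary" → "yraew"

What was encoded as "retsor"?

roster

The output letters match the input read backwards: occupy reversed is ypucco. The word is simply reversed.
Reversing it on retsor: then reverse → roster.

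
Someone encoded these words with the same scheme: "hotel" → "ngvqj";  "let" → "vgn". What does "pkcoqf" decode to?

The output letters match the input read backwards, each shifted +2: hotel reversed is letoh. The word is reversed, then every letter is shifted forward by 2.
Reversing it on pkcoqf: shift back: p−2=n, k−2=i, c−2=a, o−2=m, q−2=o, f−2=d → niamod; then reverse → domain.

domain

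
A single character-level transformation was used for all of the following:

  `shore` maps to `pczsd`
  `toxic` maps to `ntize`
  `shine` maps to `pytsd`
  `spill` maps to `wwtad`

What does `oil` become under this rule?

The output letters match the input read backwards, each shifted +11: shore reversed is erohs. Read the word backwards and shift each letter +11.
On oil: reverse → lio; then shift: l+11=w, i+11=t, o+11=z.

wtz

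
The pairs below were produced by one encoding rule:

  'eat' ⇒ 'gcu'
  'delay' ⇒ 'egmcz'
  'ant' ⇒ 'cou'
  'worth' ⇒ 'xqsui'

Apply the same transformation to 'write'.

xskug

The shift depends on letter class: consonant t→u is +1, but vowel e→g is +2. Two shifts are in play — +2 for a/e/i/o/u, +1 for every other letter.
On write: w(cons)+1=x, r(cons)+1=s, i(vowel)+2=k, t(cons)+1=u, e(vowel)+2=g.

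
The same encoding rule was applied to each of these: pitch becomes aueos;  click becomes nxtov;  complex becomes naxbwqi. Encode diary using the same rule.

ouldj

Shifts by position in pitch: pos 0: p→a (+11), pos 1: i→u (+12), pos 2: t→e (+11), pos 3: c→o (+12) — repeating every 2. A repeating key of period 2 is used — shifts +11, +12 over and over.
Applying it to diary: d+11=o, i+12=u, a+11=l, r+12=d, y+11=j.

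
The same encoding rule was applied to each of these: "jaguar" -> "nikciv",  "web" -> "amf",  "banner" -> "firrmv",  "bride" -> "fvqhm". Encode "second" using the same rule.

The shift depends on letter class: consonant j→n is +4, but vowel a→i is +8. Two shifts are in play — +8 for a/e/i/o/u, +4 for every other letter.
On second: s(cons)+4=w, e(vowel)+8=m, c(cons)+4=g, o(vowel)+8=w, n(cons)+4=r, d(cons)+4=h.

wmgwrh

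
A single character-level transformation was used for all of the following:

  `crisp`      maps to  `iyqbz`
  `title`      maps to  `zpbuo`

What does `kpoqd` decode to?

eight

Letter i (0-indexed) is shifted by i+6, so successive shifts are 6, 7, 8, ….
Reversing it on kpoqd: k−6=e, p−7=i, o−8=g, q−9=h, d−10=t.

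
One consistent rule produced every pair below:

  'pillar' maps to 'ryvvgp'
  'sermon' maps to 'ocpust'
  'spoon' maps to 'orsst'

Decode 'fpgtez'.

p(15)→r(17) and i(8)→y(24) fit y≡25x+6 (mod 26); the inverse of 25 mod 26 is 25. Treating letters as 0–25, the rule is x ↦ 25x + 6 (mod 26).
Undoing it on fpgtez: f(5)→25·(5−6)≡1=b; p(15)→25·(15−6)≡17=r; g(6)→25·(6−6)≡0=a; t(19)→25·(19−6)≡13=n; e(4)→25·(4−6)≡2=c; z(25)→25·(25−6)≡7=h (all mod 26).

branch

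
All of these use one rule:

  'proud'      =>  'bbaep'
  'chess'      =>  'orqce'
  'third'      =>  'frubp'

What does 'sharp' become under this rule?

Shifts by position in proud: pos 0: p→b (+12), pos 1: r→b (+10), pos 2: o→a (+12), pos 3: u→e (+10) — repeating every 2. A repeating key of period 2 is used — shifts +12, +10 over and over.
For sharp: s+12=e, h+10=r, a+12=m, r+10=b, p+12=b.

ermbb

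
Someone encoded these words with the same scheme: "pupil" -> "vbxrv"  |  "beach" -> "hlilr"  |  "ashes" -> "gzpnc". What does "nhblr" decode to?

hatch

In pupil: p→v is +6, u→b is +7, p→x is +8, i→r is +9 — the shift increases by 1 each position. Letter i (0-indexed) is shifted by i+6, so successive shifts are 6, 7, 8, ….
Undoing it on nhblr: n−6=h, h−7=a, b−8=t, l−9=c, r−10=h.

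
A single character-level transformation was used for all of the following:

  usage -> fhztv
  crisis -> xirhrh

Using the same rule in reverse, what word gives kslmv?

phone

Each pair mirrors across the alphabet (u↔f, s↔h, a↔z): positions sum to 25. Each letter is replaced by its mirror in the alphabet: a↔z, b↔y, c↔x, and so on (the Atbash cipher).
Undoing it on kslmv: k↔p, s↔h, l↔o, m↔n, v↔e.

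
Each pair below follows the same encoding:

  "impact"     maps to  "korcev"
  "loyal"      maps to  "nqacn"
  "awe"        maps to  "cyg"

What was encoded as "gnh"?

Compare letters: i→k is +2, m→o is +2, p→r is +2 — a constant shift. This is a Caesar cipher with shift 2.
Reversing it on gnh: g−2=e, n−2=l, h−2=f.

elf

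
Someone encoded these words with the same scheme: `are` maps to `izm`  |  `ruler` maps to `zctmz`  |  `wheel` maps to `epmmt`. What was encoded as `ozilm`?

This is a Caesar cipher with shift 8.
Decoding ozilm: o−8=g, z−8=r, i−8=a, l−8=d, m−8=e.

grade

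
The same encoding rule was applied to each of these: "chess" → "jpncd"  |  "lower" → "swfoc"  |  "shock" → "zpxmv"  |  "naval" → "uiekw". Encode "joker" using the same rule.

qwtoc

In chess: c→j is +7, h→p is +8, e→n is +9, s→c is +10 — the shift increases by 1 each position. Letter i (0-indexed) is shifted by i+7, so successive shifts are 7, 8, 9, ….
For joker: j+7=q, o+8=w, k+9=t, e+10=o, r+11=c.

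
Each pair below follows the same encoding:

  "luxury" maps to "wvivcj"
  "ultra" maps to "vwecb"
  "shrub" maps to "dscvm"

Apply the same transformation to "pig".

Two shifts are in play — +1 for a/e/i/o/u, +11 for every other letter.
For pig: p(cons)+11=a, i(vowel)+1=j, g(cons)+11=r.

ajr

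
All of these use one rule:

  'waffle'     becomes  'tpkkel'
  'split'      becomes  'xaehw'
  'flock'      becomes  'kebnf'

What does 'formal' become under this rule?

w(22)→t(19) and a(0)→p(15) fit y≡25x+15 (mod 26); the inverse of 25 mod 26 is 25. Treating letters as 0–25, the rule is x ↦ 25x + 15 (mod 26).
On formal: f(5)→25·5+15≡10=k; o(14)→25·14+15≡1=b; r(17)→25·17+15≡24=y; m(12)→25·12+15≡3=d; a(0)→25·0+15≡15=p; l(11)→25·11+15≡4=e (all mod 26).

kbydpe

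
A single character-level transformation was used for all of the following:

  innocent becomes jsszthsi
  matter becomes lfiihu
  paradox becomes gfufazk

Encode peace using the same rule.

i(8)→j(9) and n(13)→s(18) fit y≡7x+5 (mod 26); the inverse of 7 mod 26 is 15. This is an affine cipher: with a=0,…,z=25, each position x becomes (7x+5) mod 26.
For peace: p(15)→7·15+5≡6=g; e(4)→7·4+5≡7=h; a(0)→7·0+5≡5=f; c(2)→7·2+5≡19=t; e(4)→7·4+5≡7=h (all mod 26).

ghfth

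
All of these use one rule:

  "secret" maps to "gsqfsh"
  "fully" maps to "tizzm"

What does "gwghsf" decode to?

sister

Compare letters: s→g is +14, e→s is +14, c→q is +14 — a constant shift. Each letter is shifted forward by 14 in the alphabet (a Caesar shift of +14).
Decoding gwghsf: g−14=s, w−14=i, g−14=s, h−14=t, s−14=e, f−14=r.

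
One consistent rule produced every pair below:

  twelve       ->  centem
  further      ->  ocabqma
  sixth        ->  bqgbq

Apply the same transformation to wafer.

fioma

Shifts by position in twelve: pos 0: t→c (+9), pos 1: w→e (+8), pos 2: e→n (+9), pos 3: l→t (+8) — repeating every 2. The shifts repeat in a cycle of length 2: positions 0,1,… shift by +9, +8, then the pattern repeats.
On wafer: w+9=f, a+8=i, f+9=o, e+8=m, r+9=a.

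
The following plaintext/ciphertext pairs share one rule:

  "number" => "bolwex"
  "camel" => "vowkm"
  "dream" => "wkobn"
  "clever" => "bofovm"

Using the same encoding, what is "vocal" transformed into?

vkmyf

The output letters match the input read backwards, each shifted +10: number reversed is rebmun. Two steps: reverse the string, then apply a Caesar shift of +10.
On vocal: reverse → lacov; then shift: l+10=v, a+10=k, c+10=m, o+10=y, v+10=f.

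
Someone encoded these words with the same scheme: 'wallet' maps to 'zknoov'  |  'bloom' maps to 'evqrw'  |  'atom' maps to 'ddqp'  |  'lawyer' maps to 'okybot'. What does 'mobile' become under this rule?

Shifts by position in wallet: pos 0: w→z (+3), pos 1: a→k (+10), pos 2: l→n (+2), pos 3: l→o (+3), pos 4: e→o (+10), pos 5: t→v (+2) — repeating every 3. It's a Vigenère-style cipher with numeric key [3,10,2]: position i shifts by key[i mod 3].
Applying it to mobile: m+3=p, o+10=y, b+2=d, i+3=l, l+10=v, e+2=g.

pydlvg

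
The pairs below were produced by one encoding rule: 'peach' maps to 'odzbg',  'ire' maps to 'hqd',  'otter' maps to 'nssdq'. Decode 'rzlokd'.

Compare letters: p→o is +25, e→d is +25, a→z is +25 — a constant shift. Every letter moves 25 places later in the alphabet, wrapping around z→a.
Undoing it on rzlokd: r−25=s, z−25=a, l−25=m, o−25=p, k−25=l, d−25=e.

sample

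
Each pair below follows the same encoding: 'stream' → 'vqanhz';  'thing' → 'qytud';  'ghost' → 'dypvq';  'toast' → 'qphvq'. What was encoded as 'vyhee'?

shall

s(18)→v(21) and t(19)→q(16) fit y≡21x+7 (mod 26); the inverse of 21 mod 26 is 5. This is an affine cipher: with a=0,…,z=25, each position x becomes (21x+7) mod 26.
Reversing it on vyhee: v(21)→5·(21−7)≡18=s; y(24)→5·(24−7)≡7=h; h(7)→5·(7−7)≡0=a; e(4)→5·(4−7)≡11=l; e(4)→5·(4−7)≡11=l (all mod 26).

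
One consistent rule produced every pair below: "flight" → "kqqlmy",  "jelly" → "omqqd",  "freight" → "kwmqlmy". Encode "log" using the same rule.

qwl

The rule splits by letter class: vowels +8, consonants +5.
For log: l(cons)+5=q, o(vowel)+8=w, g(cons)+5=l.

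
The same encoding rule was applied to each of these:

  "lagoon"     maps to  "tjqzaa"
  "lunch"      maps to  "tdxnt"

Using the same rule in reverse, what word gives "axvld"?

In lagoon: l→t is +8, a→j is +9, g→q is +10, o→z is +11 — the shift increases by 1 each position. Each letter shifts forward by (position + 8), i.e. 8, 9, 10, … — the shift grows by one for each successive letter.
Decoding axvld: a−8=s, x−9=o, v−10=l, l−11=a, d−12=r.

solar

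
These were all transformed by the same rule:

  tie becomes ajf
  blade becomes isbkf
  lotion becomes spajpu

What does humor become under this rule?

The shift depends on letter class: consonant t→a is +7, but vowel i→j is +1. Two shifts are in play — +1 for a/e/i/o/u, +7 for every other letter.
Applying it to humor: h(cons)+7=o, u(vowel)+1=v, m(cons)+7=t, o(vowel)+1=p, r(cons)+7=y.

ovtpy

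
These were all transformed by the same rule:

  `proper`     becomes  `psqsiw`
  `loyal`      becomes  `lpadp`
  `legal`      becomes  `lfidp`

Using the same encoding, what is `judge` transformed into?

jvfji

Each letter shifts forward by its position index (0, 1, 2, …) — the shift grows by one for each successive letter.
On judge: j+0=j, u+1=v, d+2=f, g+3=j, e+4=i.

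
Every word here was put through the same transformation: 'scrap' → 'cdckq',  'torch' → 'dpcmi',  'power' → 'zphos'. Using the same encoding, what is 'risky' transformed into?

Shifts by position in scrap: pos 0: s→c (+10), pos 1: c→d (+1), pos 2: r→c (+11), pos 3: a→k (+10), pos 4: p→q (+1) — repeating every 3. A repeating key of period 3 is used — shifts +10, +1, +11 over and over.
Applying it to risky: r+10=b, i+1=j, s+11=d, k+10=u, y+1=z.

bjduz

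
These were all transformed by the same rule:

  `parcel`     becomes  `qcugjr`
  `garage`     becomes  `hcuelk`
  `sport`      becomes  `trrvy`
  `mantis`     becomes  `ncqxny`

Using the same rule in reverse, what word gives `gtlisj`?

In parcel: p→q is +1, a→c is +2, r→u is +3, c→g is +4 — the shift increases by 1 each position. Each letter shifts forward by (position + 1), i.e. 1, 2, 3, … — the shift grows by one for each successive letter.
Decoding gtlisj: g−1=f, t−2=r, l−3=i, i−4=e, s−5=n, j−6=d.

friend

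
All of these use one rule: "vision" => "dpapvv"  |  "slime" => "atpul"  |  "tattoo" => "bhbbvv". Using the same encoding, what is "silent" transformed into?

Two shifts are in play — +7 for a/e/i/o/u, +8 for every other letter.
On silent: s(cons)+8=a, i(vowel)+7=p, l(cons)+8=t, e(vowel)+7=l, n(cons)+8=v, t(cons)+8=b.

aptlvb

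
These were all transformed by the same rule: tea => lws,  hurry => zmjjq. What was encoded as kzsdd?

shall

Compare letters: t→l is +18, e→w is +18, a→s is +18 — a constant shift. Each letter is shifted forward by 18 in the alphabet (a Caesar shift of +18).
Decoding kzsdd: k−18=s, z−18=h, s−18=a, d−18=l, d−18=l.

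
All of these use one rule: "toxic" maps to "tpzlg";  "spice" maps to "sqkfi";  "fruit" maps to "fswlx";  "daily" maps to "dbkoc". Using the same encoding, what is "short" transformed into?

siqux

In toxic: t→t is +0, o→p is +1, x→z is +2, i→l is +3 — the shift increases by 1 each position. Letter i (0-indexed) is shifted by i+0, so successive shifts are 0, 1, 2, ….
For short: s+0=s, h+1=i, o+2=q, r+3=u, t+4=x.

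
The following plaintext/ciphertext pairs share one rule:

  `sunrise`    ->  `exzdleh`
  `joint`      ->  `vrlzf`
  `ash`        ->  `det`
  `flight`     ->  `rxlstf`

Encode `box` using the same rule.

The shift depends on letter class: consonant s→e is +12, but vowel u→x is +3. Two shifts are in play — +3 for a/e/i/o/u, +12 for every other letter.
Applying it to box: b(cons)+12=n, o(vowel)+3=r, x(cons)+12=j.

nrj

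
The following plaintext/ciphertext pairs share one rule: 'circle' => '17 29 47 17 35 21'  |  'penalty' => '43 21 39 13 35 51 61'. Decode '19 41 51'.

dot

c(#3)→17 and i(#9)→29: differences scale by 2, so n = 2·pos + 11. Each letter becomes 2×(its alphabet position, a=1..z=26) + 11.
Decoding 19 41 51: 19→(19−11)÷2=4=d, 41→(41−11)÷2=15=o, 51→(51−11)÷2=20=t.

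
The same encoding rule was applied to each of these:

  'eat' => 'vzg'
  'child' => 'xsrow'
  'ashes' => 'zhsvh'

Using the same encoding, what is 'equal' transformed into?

vjfzo

Each pair mirrors across the alphabet (e↔v, a↔z, t↔g): positions sum to 25. Letters are reflected about the middle of the alphabet (position → 25−position): Atbash.
For equal: e↔v, q↔j, u↔f, a↔z, l↔o.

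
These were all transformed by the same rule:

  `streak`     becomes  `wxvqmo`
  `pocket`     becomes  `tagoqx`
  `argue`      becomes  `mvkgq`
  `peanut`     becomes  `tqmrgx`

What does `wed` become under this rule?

aqh

The shift depends on letter class: consonant s→w is +4, but vowel e→q is +12. The rule splits by letter class: vowels +12, consonants +4.
Applying it to wed: w(cons)+4=a, e(vowel)+12=q, d(cons)+4=h.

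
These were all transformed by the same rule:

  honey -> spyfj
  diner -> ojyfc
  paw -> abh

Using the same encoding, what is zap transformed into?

Vowels shift forward by 1 and consonants shift forward by 11.
For zap: z(cons)+11=k, a(vowel)+1=b, p(cons)+11=a.

kba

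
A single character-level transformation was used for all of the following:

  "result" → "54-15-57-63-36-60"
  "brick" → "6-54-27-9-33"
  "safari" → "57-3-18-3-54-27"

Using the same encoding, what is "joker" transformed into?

r(#18)→54 and e(#5)→15: differences scale by 3, so n = 3·pos + 0. With a=1..z=26, the number is 3·pos.
On joker: j=10→30, o=15→45, k=11→33, e=5→15, r=18→54.

30-45-33-15-54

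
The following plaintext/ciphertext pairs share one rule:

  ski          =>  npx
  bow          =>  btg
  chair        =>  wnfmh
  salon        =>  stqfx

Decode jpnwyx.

strike

Read the word backwards and shift each letter +5.
Decoding jpnwyx: shift back: j−5=e, p−5=k, n−5=i, w−5=r, y−5=t, x−5=s → ekirts; then reverse → strike.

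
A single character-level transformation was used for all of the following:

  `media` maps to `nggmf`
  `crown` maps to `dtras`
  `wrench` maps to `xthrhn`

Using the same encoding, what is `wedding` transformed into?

In media: m→n is +1, e→g is +2, d→g is +3, i→m is +4 — the shift increases by 1 each position. Each letter shifts forward by (position + 1), i.e. 1, 2, 3, … — the shift grows by one for each successive letter.
For wedding: w+1=x, e+2=g, d+3=g, d+4=h, i+5=n, n+6=t, g+7=n.

xgghntn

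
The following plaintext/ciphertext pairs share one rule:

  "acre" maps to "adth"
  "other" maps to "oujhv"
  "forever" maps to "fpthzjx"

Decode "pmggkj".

pledge

In acre: a→a is +0, c→d is +1, r→t is +2, e→h is +3 — the shift increases by 1 each position. Each letter shifts forward by its position index (0, 1, 2, …) — the shift grows by one for each successive letter.
Reversing it on pmggkj: p−0=p, m−1=l, g−2=e, g−3=d, k−4=g, j−5=e.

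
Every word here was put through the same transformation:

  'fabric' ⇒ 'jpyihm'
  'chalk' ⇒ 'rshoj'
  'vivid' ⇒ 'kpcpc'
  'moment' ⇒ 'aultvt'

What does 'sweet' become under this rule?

alldz

The output letters match the input read backwards, each shifted +7: fabric reversed is cirbaf. The word is reversed, then every letter is shifted forward by 7.
On sweet: reverse → teews; then shift: t+7=a, e+7=l, e+7=l, w+7=d, s+7=z.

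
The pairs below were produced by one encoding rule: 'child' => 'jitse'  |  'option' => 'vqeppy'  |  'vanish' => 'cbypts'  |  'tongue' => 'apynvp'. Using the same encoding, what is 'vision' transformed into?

cjdppy

Shifts by position in child: pos 0: c→j (+7), pos 1: h→i (+1), pos 2: i→t (+11), pos 3: l→s (+7), pos 4: d→e (+1) — repeating every 3. A repeating key of period 3 is used — shifts +7, +1, +11 over and over.
For vision: v+7=c, i+1=j, s+11=d, i+7=p, o+1=p, n+11=y.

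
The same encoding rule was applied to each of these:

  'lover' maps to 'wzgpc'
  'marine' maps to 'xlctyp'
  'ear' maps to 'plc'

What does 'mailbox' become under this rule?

xltwmzi

Compare letters: l→w is +11, o→z is +11, v→g is +11 — a constant shift. This is a Caesar cipher with shift 11.
On mailbox: m+11=x, a+11=l, i+11=t, l+11=w, b+11=m, o+11=z, x+11=i.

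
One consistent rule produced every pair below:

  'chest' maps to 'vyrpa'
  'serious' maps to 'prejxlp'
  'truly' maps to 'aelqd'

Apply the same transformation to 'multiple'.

blqajiqr

c(2)→v(21) and h(7)→y(24) fit y≡11x+25 (mod 26); the inverse of 11 mod 26 is 19. Treating letters as 0–25, the rule is x ↦ 11x + 25 (mod 26).
For multiple: m(12)→11·12+25≡1=b; u(20)→11·20+25≡11=l; l(11)→11·11+25≡16=q; t(19)→11·19+25≡0=a; i(8)→11·8+25≡9=j; p(15)→11·15+25≡8=i; l(11)→11·11+25≡16=q; e(4)→11·4+25≡17=r (all mod 26).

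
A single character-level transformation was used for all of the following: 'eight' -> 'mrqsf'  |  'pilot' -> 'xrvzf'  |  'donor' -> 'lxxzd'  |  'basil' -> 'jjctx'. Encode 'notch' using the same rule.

vxdnt

In eight: e→m is +8, i→r is +9, g→q is +10, h→s is +11 — the shift increases by 1 each position. The shift increases by 1 at each position, starting from +8: 8, 9, 10, ….
Applying it to notch: n+8=v, o+9=x, t+10=d, c+11=n, h+12=t.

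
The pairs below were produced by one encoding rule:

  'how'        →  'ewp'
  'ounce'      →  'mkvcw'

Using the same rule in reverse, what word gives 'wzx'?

The output letters match the input read backwards, each shifted +8: how reversed is woh. Two steps: reverse the string, then apply a Caesar shift of +8.
Decoding wzx: shift back: w−8=o, z−8=r, x−8=p → orp; then reverse → pro.

pro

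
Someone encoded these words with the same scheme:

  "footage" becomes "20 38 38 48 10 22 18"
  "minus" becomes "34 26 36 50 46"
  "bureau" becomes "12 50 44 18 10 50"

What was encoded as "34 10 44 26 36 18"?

f(#6)→20 and o(#15)→38: differences scale by 2, so n = 2·pos + 8. With a=1..z=26, the number is 2·pos + 8.
Undoing it on 34 10 44 26 36 18: 34→(34−8)÷2=13=m, 10→(10−8)÷2=1=a, 44→(44−8)÷2=18=r, 26→(26−8)÷2=9=i, 36→(36−8)÷2=14=n, 18→(18−8)÷2=5=e.

marine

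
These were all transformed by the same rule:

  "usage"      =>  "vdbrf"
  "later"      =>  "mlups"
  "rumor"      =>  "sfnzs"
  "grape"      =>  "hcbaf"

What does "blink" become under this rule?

cwjyl

Shifts by position in usage: pos 0: u→v (+1), pos 1: s→d (+11), pos 2: a→b (+1), pos 3: g→r (+11) — repeating every 2. It's a Vigenère-style cipher with numeric key [1,11]: position i shifts by key[i mod 2].
For blink: b+1=c, l+11=w, i+1=j, n+11=y, k+1=l.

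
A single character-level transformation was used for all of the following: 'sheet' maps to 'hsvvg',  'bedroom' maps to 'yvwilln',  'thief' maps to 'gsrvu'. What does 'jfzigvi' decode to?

quarter

Each letter is replaced by its mirror in the alphabet: a↔z, b↔y, c↔x, and so on (the Atbash cipher).
Reversing it on jfzigvi: j↔q, f↔u, z↔a, i↔r, g↔t, v↔e, i↔r.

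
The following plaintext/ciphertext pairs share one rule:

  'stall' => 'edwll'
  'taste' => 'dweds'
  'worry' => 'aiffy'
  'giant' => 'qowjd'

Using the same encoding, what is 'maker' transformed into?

s(18)→e(4) and t(19)→d(3) fit y≡25x+22 (mod 26); the inverse of 25 mod 26 is 25. This is an affine cipher: with a=0,…,z=25, each position x becomes (25x+22) mod 26.
On maker: m(12)→25·12+22≡10=k; a(0)→25·0+22≡22=w; k(10)→25·10+22≡12=m; e(4)→25·4+22≡18=s; r(17)→25·17+22≡5=f (all mod 26).

kwmsf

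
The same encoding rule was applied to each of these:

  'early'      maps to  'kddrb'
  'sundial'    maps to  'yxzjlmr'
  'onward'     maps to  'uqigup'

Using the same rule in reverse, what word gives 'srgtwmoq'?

It's a Vigenère-style cipher with numeric key [6,3,12]: position i shifts by key[i mod 3].
Undoing it on srgtwmoq: s−6=m, r−3=o, g−12=u, t−6=n, w−3=t, m−12=a, o−6=i, q−3=n.

mountain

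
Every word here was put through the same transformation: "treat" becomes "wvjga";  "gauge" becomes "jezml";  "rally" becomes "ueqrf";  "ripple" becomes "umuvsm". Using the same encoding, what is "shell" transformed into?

In treat: t→w is +3, r→v is +4, e→j is +5, a→g is +6 — the shift increases by 1 each position. Letter i (0-indexed) is shifted by i+3, so successive shifts are 3, 4, 5, ….
For shell: s+3=v, h+4=l, e+5=j, l+6=r, l+7=s.

vljrs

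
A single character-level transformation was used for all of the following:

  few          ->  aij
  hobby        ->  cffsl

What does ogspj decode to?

The output letters match the input read backwards, each shifted +4: few reversed is wef. Two steps: reverse the string, then apply a Caesar shift of +4.
Decoding ogspj: shift back: o−4=k, g−4=c, s−4=o, p−4=l, j−4=f → kcolf; then reverse → flock.

flock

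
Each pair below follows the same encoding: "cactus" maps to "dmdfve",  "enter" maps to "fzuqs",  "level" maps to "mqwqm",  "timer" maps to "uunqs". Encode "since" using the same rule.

tuoof

Shifts by position in cactus: pos 0: c→d (+1), pos 1: a→m (+12), pos 2: c→d (+1), pos 3: t→f (+12) — repeating every 2. A repeating key of period 2 is used — shifts +1, +12 over and over.
For since: s+1=t, i+12=u, n+1=o, c+12=o, e+1=f.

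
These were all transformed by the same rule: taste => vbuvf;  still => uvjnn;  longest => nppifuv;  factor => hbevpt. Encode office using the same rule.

phhjef

The shift depends on letter class: consonant t→v is +2, but vowel a→b is +1. The rule splits by letter class: vowels +1, consonants +2.
Applying it to office: o(vowel)+1=p, f(cons)+2=h, f(cons)+2=h, i(vowel)+1=j, c(cons)+2=e, e(vowel)+1=f.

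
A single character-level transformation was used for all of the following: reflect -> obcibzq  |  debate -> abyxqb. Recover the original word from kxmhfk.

napkin

Compare letters: r→o is +23, e→b is +23, f→c is +23 — a constant shift. Every letter moves 23 places later in the alphabet, wrapping around z→a.
Reversing it on kxmhfk: k−23=n, x−23=a, m−23=p, h−23=k, f−23=i, k−23=n.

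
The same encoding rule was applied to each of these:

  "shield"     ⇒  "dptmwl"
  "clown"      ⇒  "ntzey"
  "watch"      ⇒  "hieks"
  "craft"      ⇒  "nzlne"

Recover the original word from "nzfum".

Shifts by position in shield: pos 0: s→d (+11), pos 1: h→p (+8), pos 2: i→t (+11), pos 3: e→m (+8) — repeating every 2. It's a Vigenère-style cipher with numeric key [11,8]: position i shifts by key[i mod 2].
Undoing it on nzfum: n−11=c, z−8=r, f−11=u, u−8=m, m−11=b.

crumb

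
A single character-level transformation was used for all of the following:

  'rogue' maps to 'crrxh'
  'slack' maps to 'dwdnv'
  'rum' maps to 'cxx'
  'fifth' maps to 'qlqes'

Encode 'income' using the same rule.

lynrxh

The shift depends on letter class: consonant r→c is +11, but vowel o→r is +3. Vowels shift forward by 3 and consonants shift forward by 11.
Applying it to income: i(vowel)+3=l, n(cons)+11=y, c(cons)+11=n, o(vowel)+3=r, m(cons)+11=x, e(vowel)+3=h.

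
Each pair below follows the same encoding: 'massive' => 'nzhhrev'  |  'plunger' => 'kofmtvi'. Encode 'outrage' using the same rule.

lfgiztv

Each pair mirrors across the alphabet (m↔n, a↔z, s↔h): positions sum to 25. Each letter is replaced by its mirror in the alphabet: a↔z, b↔y, c↔x, and so on (the Atbash cipher).
For outrage: o↔l, u↔f, t↔g, r↔i, a↔z, g↔t, e↔v.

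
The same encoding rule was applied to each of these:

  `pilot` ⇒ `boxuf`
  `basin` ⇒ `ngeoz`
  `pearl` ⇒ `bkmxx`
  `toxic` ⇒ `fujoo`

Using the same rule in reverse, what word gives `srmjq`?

It's a Vigenère-style cipher with numeric key [12,6]: position i shifts by key[i mod 2].
Undoing it on srmjq: s−12=g, r−6=l, m−12=a, j−6=d, q−12=e.

glade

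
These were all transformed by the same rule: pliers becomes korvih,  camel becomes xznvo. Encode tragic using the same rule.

giztrx

Each pair mirrors across the alphabet (p↔k, l↔o, i↔r): positions sum to 25. Each letter is replaced by its mirror in the alphabet: a↔z, b↔y, c↔x, and so on (the Atbash cipher).
For tragic: t↔g, r↔i, a↔z, g↔t, i↔r, c↔x.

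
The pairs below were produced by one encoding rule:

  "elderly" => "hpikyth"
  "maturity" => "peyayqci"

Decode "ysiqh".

In elderly: e→h is +3, l→p is +4, d→i is +5, e→k is +6 — the shift increases by 1 each position. The shift increases by 1 at each position, starting from +3: 3, 4, 5, ….
Undoing it on ysiqh: y−3=v, s−4=o, i−5=d, q−6=k, h−7=a.

vodka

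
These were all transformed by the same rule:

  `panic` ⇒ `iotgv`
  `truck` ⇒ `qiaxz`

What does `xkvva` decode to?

upper

Two steps: reverse the string, then apply a Caesar shift of +6.
Decoding xkvva: shift back: x−6=r, k−6=e, v−6=p, v−6=p, a−6=u → reppu; then reverse → upper.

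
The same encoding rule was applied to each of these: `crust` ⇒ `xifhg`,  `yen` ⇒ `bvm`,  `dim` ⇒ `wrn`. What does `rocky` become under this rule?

Each pair mirrors across the alphabet (c↔x, r↔i, u↔f): positions sum to 25. Each letter is replaced by its mirror in the alphabet: a↔z, b↔y, c↔x, and so on (the Atbash cipher).
On rocky: r↔i, o↔l, c↔x, k↔p, y↔b.

ilxpb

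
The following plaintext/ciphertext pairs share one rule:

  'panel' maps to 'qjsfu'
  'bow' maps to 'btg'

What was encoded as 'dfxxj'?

The output letters match the input read backwards, each shifted +5: panel reversed is lenap. Two steps: reverse the string, then apply a Caesar shift of +5.
Decoding dfxxj: shift back: d−5=y, f−5=a, x−5=s, x−5=s, j−5=e → yasse; then reverse → essay.

essay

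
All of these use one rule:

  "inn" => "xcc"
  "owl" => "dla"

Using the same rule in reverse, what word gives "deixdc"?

Compare letters: i→x is +15, n→c is +15, n→c is +15 — a constant shift. It's a constant shift of +15 (ROT15).
Decoding deixdc: d−15=o, e−15=p, i−15=t, x−15=i, d−15=o, c−15=n.

option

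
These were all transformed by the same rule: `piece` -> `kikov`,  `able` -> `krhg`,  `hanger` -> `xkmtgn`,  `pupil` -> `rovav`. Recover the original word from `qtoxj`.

The output letters match the input read backwards, each shifted +6: piece reversed is eceip. Read the word backwards and shift each letter +6.
Undoing it on qtoxj: shift back: q−6=k, t−6=n, o−6=i, x−6=r, j−6=d → knird; then reverse → drink.

drink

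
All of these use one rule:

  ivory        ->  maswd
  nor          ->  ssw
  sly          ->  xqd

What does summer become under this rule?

xyrriw

The shift depends on letter class: consonant v→a is +5, but vowel i→m is +4. Two shifts are in play — +4 for a/e/i/o/u, +5 for every other letter.
On summer: s(cons)+5=x, u(vowel)+4=y, m(cons)+5=r, m(cons)+5=r, e(vowel)+4=i, r(cons)+5=w.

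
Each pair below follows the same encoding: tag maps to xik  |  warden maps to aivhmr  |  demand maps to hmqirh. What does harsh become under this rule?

livwl

Vowels shift forward by 8 and consonants shift forward by 4.
Applying it to harsh: h(cons)+4=l, a(vowel)+8=i, r(cons)+4=v, s(cons)+4=w, h(cons)+4=l.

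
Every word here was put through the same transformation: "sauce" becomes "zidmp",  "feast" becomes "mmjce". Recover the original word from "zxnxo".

spend

In sauce: s→z is +7, a→i is +8, u→d is +9, c→m is +10 — the shift increases by 1 each position. The shift increases by 1 at each position, starting from +7: 7, 8, 9, ….
Undoing it on zxnxo: z−7=s, x−8=p, n−9=e, x−10=n, o−11=d.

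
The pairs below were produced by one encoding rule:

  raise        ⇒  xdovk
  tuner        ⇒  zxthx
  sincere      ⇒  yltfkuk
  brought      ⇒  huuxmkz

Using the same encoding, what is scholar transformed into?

yfnrrdx

It's a Vigenère-style cipher with numeric key [6,3]: position i shifts by key[i mod 2].
Applying it to scholar: s+6=y, c+3=f, h+6=n, o+3=r, l+6=r, a+3=d, r+6=x.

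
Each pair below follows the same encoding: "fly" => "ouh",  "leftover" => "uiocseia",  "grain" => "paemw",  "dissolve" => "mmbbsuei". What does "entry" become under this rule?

Two shifts are in play — +4 for a/e/i/o/u, +9 for every other letter.
For entry: e(vowel)+4=i, n(cons)+9=w, t(cons)+9=c, r(cons)+9=a, y(cons)+9=h.

iwcah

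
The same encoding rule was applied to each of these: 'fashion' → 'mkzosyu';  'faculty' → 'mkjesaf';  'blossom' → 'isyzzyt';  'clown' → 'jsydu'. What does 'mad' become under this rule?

The shift depends on letter class: consonant f→m is +7, but vowel a→k is +10. The rule splits by letter class: vowels +10, consonants +7.
Applying it to mad: m(cons)+7=t, a(vowel)+10=k, d(cons)+7=k.

tkk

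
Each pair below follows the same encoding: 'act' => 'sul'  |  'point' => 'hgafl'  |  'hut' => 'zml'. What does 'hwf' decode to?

pen

Compare letters: a→s is +18, c→u is +18, t→l is +18 — a constant shift. Every letter moves 18 places later in the alphabet, wrapping around z→a.
Decoding hwf: h−18=p, w−18=e, f−18=n.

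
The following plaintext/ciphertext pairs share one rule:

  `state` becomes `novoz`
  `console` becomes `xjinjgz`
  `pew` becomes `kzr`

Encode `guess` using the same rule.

It's a constant shift of +21 (ROT21).
On guess: g+21=b, u+21=p, e+21=z, s+21=n, s+21=n.

bpznn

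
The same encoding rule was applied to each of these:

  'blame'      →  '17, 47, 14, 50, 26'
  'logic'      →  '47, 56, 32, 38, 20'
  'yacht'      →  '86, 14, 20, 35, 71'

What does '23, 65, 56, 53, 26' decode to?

drone

b(#2)→17 and l(#12)→47: differences scale by 3, so n = 3·pos + 11. With a=1..z=26, the number is 3·pos + 11.
Reversing it on 23, 65, 56, 53, 26: 23→(23−11)÷3=4=d, 65→(65−11)÷3=18=r, 56→(56−11)÷3=15=o, 53→(53−11)÷3=14=n, 26→(26−11)÷3=5=e.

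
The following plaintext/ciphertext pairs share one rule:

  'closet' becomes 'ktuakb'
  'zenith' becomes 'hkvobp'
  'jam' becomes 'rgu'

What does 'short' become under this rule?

The rule splits by letter class: vowels +6, consonants +8.
On short: s(cons)+8=a, h(cons)+8=p, o(vowel)+6=u, r(cons)+8=z, t(cons)+8=b.

apuzb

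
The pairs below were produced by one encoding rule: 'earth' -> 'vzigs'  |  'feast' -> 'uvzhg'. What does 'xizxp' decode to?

crack

Each pair mirrors across the alphabet (e↔v, a↔z, r↔i): positions sum to 25. Letters are reflected about the middle of the alphabet (position → 25−position): Atbash.
Reversing it on xizxp: x↔c, i↔r, z↔a, x↔c, p↔k.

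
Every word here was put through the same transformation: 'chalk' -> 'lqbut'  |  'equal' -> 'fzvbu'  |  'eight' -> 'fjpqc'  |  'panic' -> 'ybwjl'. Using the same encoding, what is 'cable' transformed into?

lbkuf

The shift depends on letter class: consonant c→l is +9, but vowel a→b is +1. The rule splits by letter class: vowels +1, consonants +9.
For cable: c(cons)+9=l, a(vowel)+1=b, b(cons)+9=k, l(cons)+9=u, e(vowel)+1=f.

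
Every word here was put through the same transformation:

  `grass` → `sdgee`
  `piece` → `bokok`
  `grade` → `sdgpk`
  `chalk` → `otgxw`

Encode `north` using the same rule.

zudft

The shift depends on letter class: consonant g→s is +12, but vowel a→g is +6. The rule splits by letter class: vowels +6, consonants +12.
For north: n(cons)+12=z, o(vowel)+6=u, r(cons)+12=d, t(cons)+12=f, h(cons)+12=t.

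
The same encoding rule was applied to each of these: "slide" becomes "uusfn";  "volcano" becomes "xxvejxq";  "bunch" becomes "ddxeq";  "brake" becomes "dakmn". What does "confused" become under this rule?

Shifts by position in slide: pos 0: s→u (+2), pos 1: l→u (+9), pos 2: i→s (+10), pos 3: d→f (+2), pos 4: e→n (+9) — repeating every 3. A repeating key of period 3 is used — shifts +2, +9, +10 over and over.
On confused: c+2=e, o+9=x, n+10=x, f+2=h, u+9=d, s+10=c, e+2=g, d+9=m.

exxhdcgm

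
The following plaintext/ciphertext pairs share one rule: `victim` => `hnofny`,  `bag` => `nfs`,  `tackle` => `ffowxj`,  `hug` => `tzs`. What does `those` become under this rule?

fttej

The shift depends on letter class: consonant v→h is +12, but vowel i→n is +5. The rule splits by letter class: vowels +5, consonants +12.
Applying it to those: t(cons)+12=f, h(cons)+12=t, o(vowel)+5=t, s(cons)+12=e, e(vowel)+5=j.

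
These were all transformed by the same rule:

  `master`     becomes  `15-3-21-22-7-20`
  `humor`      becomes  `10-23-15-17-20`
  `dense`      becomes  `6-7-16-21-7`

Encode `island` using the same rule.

11-21-14-3-16-6

m is letter #13 and maps to 15: an offset of 2. Each letter is replaced by its alphabet position (a=1..z=26) + 2.
On island: i=9→11, s=19→21, l=12→14, a=1→3, n=14→16, d=4→6.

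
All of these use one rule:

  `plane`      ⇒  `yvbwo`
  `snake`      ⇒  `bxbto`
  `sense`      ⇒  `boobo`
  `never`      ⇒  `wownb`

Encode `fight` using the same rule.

The shifts repeat in a cycle of length 3: positions 0,1,… shift by +9, +10, +1, then the pattern repeats.
Applying it to fight: f+9=o, i+10=s, g+1=h, h+9=q, t+10=d.

oshqd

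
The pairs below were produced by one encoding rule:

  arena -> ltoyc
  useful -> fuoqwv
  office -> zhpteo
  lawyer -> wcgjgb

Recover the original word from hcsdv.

waist

Shifts by position in arena: pos 0: a→l (+11), pos 1: r→t (+2), pos 2: e→o (+10), pos 3: n→y (+11), pos 4: a→c (+2) — repeating every 3. It's a Vigenère-style cipher with numeric key [11,2,10]: position i shifts by key[i mod 3].
Reversing it on hcsdv: h−11=w, c−2=a, s−10=i, d−11=s, v−2=t.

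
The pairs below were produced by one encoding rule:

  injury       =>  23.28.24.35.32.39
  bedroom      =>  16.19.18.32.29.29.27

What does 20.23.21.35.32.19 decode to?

i is letter #9 and maps to 23: an offset of 14. The number is (letter's place in the alphabet, a=1) + 14.
Decoding 20.23.21.35.32.19: 20→(20−14)÷1=6=f, 23→(23−14)÷1=9=i, 21→(21−14)÷1=7=g, 35→(35−14)÷1=21=u, 32→(32−14)÷1=18=r, 19→(19−14)÷1=5=e.

figure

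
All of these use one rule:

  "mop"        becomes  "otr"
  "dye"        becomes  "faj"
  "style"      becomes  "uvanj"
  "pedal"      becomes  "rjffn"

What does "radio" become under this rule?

tffnt

The shift depends on letter class: consonant m→o is +2, but vowel o→t is +5. The rule splits by letter class: vowels +5, consonants +2.
Applying it to radio: r(cons)+2=t, a(vowel)+5=f, d(cons)+2=f, i(vowel)+5=n, o(vowel)+5=t.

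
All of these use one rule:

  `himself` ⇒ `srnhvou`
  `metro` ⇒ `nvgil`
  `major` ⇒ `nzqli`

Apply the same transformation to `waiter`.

Letters are reflected about the middle of the alphabet (position → 25−position): Atbash.
Applying it to waiter: w↔d, a↔z, i↔r, t↔g, e↔v, r↔i.

dzrgvi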